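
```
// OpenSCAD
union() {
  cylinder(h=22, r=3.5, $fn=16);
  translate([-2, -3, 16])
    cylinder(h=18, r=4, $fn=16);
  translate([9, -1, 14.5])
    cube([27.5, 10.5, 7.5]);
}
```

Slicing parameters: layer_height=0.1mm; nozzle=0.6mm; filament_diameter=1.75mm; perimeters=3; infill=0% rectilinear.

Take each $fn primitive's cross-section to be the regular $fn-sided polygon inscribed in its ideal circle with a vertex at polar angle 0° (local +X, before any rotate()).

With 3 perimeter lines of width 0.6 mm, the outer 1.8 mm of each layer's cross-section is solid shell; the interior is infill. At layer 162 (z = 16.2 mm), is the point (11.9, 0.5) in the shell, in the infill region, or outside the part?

At z = 16.2 mm: the r=3.5 cylinder gives a regular 16-gon of circumradius 3.5 (constant along its height); the cylinder at (-2, -3): section is a regular 16-gon, circumradius r=4; the cube at (9, -1) (footprint 27.5×10.5) is included at this height; Taking the union: the regions partially overlap (shared area 17.35 mm²), so overlapping operands fuse into one piece — 2 connected regions. Overall, the cross-section has 2 separate islands. The nearest boundary edge runs (36.50, -1.00)→(9.00, -1.00); distance from the point to it = 1.50 mm. (Shell/infill is judged within the island containing the point — the largest one.) The point is inside the cross-section, 1.50 mm from the nearest boundary — within the 1.8 mm shell band (3 × 0.6).

shell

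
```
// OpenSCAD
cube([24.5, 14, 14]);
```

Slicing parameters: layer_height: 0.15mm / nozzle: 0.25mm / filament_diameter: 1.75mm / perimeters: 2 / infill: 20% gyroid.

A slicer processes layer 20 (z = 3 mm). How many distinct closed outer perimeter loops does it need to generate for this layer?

1

At z = 3 mm: the cube (footprint 24.5×14) is included at this height. The result has 1 disconnected region.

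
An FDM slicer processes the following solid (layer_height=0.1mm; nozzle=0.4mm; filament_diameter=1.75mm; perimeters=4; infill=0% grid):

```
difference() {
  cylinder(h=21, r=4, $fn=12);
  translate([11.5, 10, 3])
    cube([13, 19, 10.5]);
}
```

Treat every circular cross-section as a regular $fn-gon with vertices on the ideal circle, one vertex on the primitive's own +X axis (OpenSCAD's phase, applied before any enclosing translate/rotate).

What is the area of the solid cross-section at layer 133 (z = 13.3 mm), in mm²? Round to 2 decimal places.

At z = 13.3 mm: the cylinder: section is a regular 12-gon, circumradius r=4 (area = (12/2)·4.000²·sin(360°/12) = 48.00 mm²); the cube at (11.5, 10) (footprint 13×19) is included at this height (area 247.00 mm²); Subtracting the remaining from the first: starting from the r=4 cylinder (48.00 mm²), the 13×19 cube at (11.5, 10) misses the remaining region (no effect) — area = 48.00 mm². Overall, the cross-section is a single solid region. Net area = 48.00 mm².

48.00 mm²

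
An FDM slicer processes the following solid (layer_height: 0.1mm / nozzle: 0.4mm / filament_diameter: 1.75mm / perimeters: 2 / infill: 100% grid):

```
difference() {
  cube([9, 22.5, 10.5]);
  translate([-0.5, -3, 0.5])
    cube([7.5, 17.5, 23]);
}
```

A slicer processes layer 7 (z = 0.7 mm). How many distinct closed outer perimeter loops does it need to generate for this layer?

1

At z = 0.7 mm: the cube (footprint 9×22.5) is included at this height; the 7.5×17.5 cube at (-0.5, -3) contributes its full rectangle; After the difference (first − rest): starting from the 9×22.5 cube, the 7.5×17.5 cube at (-0.5, -3) partially overlaps it — only the 101.50 mm² overlap (of its 131.25 mm²) is removed, clipping the outline — 1 connected region. The result has 1 disconnected region.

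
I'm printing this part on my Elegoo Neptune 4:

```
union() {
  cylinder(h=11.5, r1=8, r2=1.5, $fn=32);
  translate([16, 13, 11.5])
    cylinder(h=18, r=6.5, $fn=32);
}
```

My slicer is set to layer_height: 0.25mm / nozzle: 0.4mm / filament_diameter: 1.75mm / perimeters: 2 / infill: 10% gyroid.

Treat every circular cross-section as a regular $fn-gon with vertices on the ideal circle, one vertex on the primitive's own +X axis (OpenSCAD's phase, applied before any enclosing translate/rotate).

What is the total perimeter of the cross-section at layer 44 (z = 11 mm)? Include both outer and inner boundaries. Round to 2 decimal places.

At z = 11 mm: the cone: at t=0.957 of its height the radius interpolates to r₁+(r₂−r₁)t = 1.783, giving a regular 32-gon of that circumradius (perimeter = 2·32·1.783·sin(180°/32) = 11.18 mm); the cylinder at (16, 13) does not reach this height (z outside [11.5, 29.5]); Merging all regions: only the cone is present, so the union is just that shape — boundary = 11.18 mm. Overall, the cross-section is a single solid region. Total boundary length (outer) = 11.18 mm.

11.18 mm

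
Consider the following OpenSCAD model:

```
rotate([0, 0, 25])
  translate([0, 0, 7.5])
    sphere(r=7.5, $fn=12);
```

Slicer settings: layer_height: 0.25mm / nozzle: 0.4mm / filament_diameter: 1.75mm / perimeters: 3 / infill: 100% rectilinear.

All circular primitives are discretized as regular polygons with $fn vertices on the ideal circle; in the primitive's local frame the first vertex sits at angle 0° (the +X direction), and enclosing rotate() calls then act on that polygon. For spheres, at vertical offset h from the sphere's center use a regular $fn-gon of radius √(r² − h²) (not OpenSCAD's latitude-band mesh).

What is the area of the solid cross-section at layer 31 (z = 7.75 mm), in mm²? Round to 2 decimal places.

168.56 mm²

At z = 7.75 mm: the r=7.5 sphere slices to a regular 12-gon of circumradius 7.496 (√(r²−h²) with h=0.25 from center) (area = (12/2)·7.496²·sin(360°/12) = 168.56 mm²); (rotated 25° about Z; rotation is an isometry so areas/perimeters/island counts are preserved). Overall, the cross-section is a single solid region. Net area = 168.56 mm².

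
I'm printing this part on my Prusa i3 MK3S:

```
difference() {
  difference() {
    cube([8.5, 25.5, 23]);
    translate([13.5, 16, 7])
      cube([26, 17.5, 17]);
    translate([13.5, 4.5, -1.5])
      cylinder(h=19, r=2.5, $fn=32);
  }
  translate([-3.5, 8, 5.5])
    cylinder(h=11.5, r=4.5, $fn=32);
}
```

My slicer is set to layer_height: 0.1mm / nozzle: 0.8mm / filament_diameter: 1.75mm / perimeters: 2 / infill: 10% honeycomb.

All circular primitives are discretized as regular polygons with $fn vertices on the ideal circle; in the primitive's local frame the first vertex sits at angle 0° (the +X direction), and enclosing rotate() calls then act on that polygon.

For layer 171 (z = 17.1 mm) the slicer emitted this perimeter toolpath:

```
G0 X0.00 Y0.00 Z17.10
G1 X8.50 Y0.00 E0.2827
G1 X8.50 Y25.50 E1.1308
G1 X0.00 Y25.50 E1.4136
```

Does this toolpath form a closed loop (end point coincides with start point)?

no

Start point (G0): (0.00, 0.00). End point (last G1): the path does not return to the start — open.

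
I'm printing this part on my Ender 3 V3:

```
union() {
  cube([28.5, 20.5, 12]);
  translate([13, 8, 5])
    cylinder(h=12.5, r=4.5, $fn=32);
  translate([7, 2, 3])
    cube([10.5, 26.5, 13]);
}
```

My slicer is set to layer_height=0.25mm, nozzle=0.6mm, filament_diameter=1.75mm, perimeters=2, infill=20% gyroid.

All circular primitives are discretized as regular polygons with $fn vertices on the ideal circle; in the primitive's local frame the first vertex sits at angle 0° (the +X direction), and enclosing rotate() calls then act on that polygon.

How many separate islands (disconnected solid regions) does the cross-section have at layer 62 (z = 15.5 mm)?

1

At z = 15.5 mm: the cube is not intersected at this z (z outside [0, 12]); the r=4.5 cylinder at (13, 8) gives a regular 32-gon of circumradius 4.5 (constant along its height); the cube at (7, 2) is present — its section is the full 10.5×26.5 rectangle; Combining (union): the r=4.5 cylinder at (13, 8) lies entirely inside the 10.5×26.5 cube at (7, 2), so the union is just the 10.5×26.5 cube at (7, 2) — 1 connected region. Overall, the cross-section is a single solid region. Island count = 1.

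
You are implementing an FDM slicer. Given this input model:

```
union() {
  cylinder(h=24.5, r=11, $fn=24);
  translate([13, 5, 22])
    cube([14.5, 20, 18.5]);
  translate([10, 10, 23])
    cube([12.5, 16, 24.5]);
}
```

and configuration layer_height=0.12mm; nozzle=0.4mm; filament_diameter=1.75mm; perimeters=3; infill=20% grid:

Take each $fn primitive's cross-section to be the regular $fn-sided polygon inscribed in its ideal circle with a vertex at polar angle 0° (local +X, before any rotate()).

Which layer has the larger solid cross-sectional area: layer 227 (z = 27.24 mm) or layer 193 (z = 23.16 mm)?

layer 193 (z = 23.16 mm)

Layer 227 (z = 27.24): the cylinder is absent (z outside [0, 24.5]); the 14.5×20 cube at (13, 5) contributes its full rectangle (area 290.00 mm²); the 12.5×16 cube at (10, 10) contributes its full rectangle (area 200.00 mm²); Merging all regions: the regions partially overlap — summed areas 490.00 mm² minus the doubly-counted overlap 142.50 mm² gives 347.50 mm² — area = 347.50 mm². So its area = 347.50 mm². Layer 193 (z = 23.16): the r=11 cylinder gives a regular 24-gon of circumradius 11 (constant along its height) (area = (24/2)·11.000²·sin(360°/24) = 375.81 mm²); the cube at (13, 5) (footprint 14.5×20) is included at this height (area 290.00 mm²); the cube at (10, 10) (footprint 12.5×16) is included at this height (area 200.00 mm²); Merging all regions: the regions partially overlap — summed areas 865.81 mm² minus the doubly-counted overlap 142.50 mm² gives 723.31 mm² — area = 723.31 mm². So its area = 723.31 mm². Layer 193 is larger (723.31 vs 347.50 mm²).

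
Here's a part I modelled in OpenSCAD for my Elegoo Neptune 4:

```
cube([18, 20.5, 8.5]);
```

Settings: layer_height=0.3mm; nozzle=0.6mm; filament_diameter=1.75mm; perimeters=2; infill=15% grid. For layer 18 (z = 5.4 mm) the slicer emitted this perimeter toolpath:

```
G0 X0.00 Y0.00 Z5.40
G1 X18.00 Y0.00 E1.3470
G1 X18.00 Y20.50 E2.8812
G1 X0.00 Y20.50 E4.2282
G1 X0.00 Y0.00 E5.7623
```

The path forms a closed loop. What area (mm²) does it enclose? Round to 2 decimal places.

Apply the shoelace formula to the sequence of (X, Y) vertices; enclosed area = 369.00 mm².

369.00 mm²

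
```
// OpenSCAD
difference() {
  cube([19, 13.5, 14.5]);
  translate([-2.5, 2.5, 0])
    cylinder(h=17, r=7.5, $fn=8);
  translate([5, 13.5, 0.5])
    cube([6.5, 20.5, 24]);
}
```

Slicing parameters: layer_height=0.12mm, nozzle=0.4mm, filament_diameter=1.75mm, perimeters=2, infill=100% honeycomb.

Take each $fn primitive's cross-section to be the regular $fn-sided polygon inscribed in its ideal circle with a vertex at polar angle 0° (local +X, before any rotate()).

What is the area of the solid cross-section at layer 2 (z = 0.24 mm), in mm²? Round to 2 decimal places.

At z = 0.24 mm: the 19×13.5 cube contributes its full rectangle (area 256.50 mm²); the r=7.5 cylinder at (-2.5, 2.5) contributes a regular 8-gon of circumradius 7.5 (area = (8/2)·7.500²·sin(360°/8) = 159.10 mm²); the cube at (5, 13.5) is absent (z outside [0.5, 24.5]); After the difference (first − rest): starting from the 19×13.5 cube (256.50 mm²), the r=7.5 cylinder at (-2.5, 2.5) partially overlaps it — only the 33.52 mm² overlap (of its 159.10 mm²) is removed, clipping the outline — area = 222.98 mm². Overall, the cross-section is a single solid region. Net area = 222.98 mm².

222.98 mm²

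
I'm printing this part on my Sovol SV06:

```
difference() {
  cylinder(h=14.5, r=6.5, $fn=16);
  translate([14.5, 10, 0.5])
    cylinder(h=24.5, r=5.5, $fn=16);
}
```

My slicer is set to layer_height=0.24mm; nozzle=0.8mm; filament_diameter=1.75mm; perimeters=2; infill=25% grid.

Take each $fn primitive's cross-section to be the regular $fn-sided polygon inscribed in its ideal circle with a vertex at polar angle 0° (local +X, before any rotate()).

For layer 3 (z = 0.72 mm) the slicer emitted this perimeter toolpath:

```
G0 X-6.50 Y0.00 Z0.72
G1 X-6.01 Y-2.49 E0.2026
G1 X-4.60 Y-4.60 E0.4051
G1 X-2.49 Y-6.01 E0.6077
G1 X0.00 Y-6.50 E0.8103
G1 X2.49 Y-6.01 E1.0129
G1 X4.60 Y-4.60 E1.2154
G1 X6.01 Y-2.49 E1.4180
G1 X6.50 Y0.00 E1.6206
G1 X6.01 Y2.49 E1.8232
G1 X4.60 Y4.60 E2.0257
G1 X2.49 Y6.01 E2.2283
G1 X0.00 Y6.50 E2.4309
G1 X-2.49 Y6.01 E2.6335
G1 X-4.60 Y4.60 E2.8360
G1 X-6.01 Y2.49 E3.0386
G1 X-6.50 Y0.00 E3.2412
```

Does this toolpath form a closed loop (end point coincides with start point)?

Start point (G0): (-6.50, 0.00). End point (last G1): the path returns to the start — closed.

yes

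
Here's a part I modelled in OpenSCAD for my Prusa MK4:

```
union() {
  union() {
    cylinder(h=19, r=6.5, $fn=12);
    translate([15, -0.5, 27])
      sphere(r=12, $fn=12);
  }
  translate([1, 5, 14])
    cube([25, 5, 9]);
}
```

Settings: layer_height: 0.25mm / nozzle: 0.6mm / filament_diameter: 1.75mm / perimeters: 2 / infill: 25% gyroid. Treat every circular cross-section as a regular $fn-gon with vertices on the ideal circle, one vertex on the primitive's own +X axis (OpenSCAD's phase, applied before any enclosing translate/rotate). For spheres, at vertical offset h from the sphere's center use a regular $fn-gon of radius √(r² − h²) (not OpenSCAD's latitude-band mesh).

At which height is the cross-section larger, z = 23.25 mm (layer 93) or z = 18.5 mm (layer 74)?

Layer 93 (z = 23.25): the cylinder does not reach this height (z outside [0, 19]); the sphere at (15, -0.5): section is a regular 12-gon, circumradius = √(r²−h²) = √(12²−3.75²) = 11.399 (area = (12/2)·11.399²·sin(360°/12) = 389.81 mm²); Merging all regions: only the r=12 sphere at (15, -0.5) is present, so the union is just that shape — area = 389.81 mm²; the cube at (1, 5) does not reach this height (z outside [14, 23]); Taking the union: only that combined region is present, so the union is just that shape — area = 389.81 mm². So its area = 389.81 mm². Layer 74 (z = 18.5): the r=6.5 cylinder gives a regular 12-gon of circumradius 6.5 (constant along its height) (area = (12/2)·6.500²·sin(360°/12) = 126.75 mm²); the sphere at (15, -0.5): section is a regular 12-gon, circumradius = √(r²−h²) = √(12²−8.5²) = 8.471 (area = (12/2)·8.471²·sin(360°/12) = 215.25 mm²); Taking the union: the 2 present regions are separate (no shared area or edge), so areas and boundary lengths simply add and each stays a separate island — area = 342.00 mm²; the cube at (1, 5) is present — its section is the full 25×5 rectangle (area 125.00 mm²); Combining (union): the regions partially overlap — summed areas 467.00 mm² minus the doubly-counted overlap 26.02 mm² gives 440.98 mm² — area = 440.98 mm². So its area = 440.98 mm². Layer 74 is larger (440.98 vs 389.81 mm²).

layer 74 (z = 18.5 mm)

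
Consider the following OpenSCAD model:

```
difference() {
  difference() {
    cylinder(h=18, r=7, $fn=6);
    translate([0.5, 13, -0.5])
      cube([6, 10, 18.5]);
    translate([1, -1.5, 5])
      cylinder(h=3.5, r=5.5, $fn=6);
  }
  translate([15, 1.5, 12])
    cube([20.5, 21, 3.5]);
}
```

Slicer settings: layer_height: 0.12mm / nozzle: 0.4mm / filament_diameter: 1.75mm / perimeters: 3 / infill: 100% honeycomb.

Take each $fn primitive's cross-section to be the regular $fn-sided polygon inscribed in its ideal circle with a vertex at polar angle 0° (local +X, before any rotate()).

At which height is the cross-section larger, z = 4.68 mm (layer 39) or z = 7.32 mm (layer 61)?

Layer 39 (z = 4.68): the r=7 cylinder contributes a regular 6-gon of circumradius 7 (area = (6/2)·7.000²·sin(360°/6) = 127.31 mm²); the cube at (0.5, 13) (footprint 6×10) is included at this height (area 60.00 mm²); the cylinder at (1, -1.5) is absent (z outside [5, 8.5]); Taking the first minus the rest: starting from the r=7 cylinder (127.31 mm²), the 6×10 cube at (0.5, 13) misses the remaining region (no effect) — area = 127.31 mm²; the cube at (15, 1.5) does not reach this height (z outside [12, 15.5]); Subtracting the remaining from the first: none of the subtracted shapes is present at this height, so the result so far is unchanged — area = 127.31 mm². So its area = 127.31 mm². Layer 61 (z = 7.32): the cylinder: section is a regular 6-gon, circumradius r=7 (area = (6/2)·7.000²·sin(360°/6) = 127.31 mm²); the cube at (0.5, 13) is present — its section is the full 6×10 rectangle (area 60.00 mm²); the r=5.5 cylinder at (1, -1.5) gives a regular 6-gon of circumradius 5.5 (constant along its height) (area = (6/2)·5.500²·sin(360°/6) = 78.59 mm²); Taking the first minus the rest: starting from the r=7 cylinder (127.31 mm²), the 6×10 cube at (0.5, 13) misses the remaining region (no effect); the r=5.5 cylinder at (1, -1.5) partially overlaps it — only the 75.74 mm² overlap (of its 78.59 mm²) is removed, clipping the outline — area = 51.57 mm²; the cube at (15, 1.5) is not intersected at this z (z outside [12, 15.5]); Taking the first minus the rest: none of the subtracted shapes is present at this height, so the result so far is unchanged — area = 51.57 mm². So its area = 51.57 mm². Layer 39 is larger (127.31 vs 51.57 mm²).

layer 39 (z = 4.68 mm)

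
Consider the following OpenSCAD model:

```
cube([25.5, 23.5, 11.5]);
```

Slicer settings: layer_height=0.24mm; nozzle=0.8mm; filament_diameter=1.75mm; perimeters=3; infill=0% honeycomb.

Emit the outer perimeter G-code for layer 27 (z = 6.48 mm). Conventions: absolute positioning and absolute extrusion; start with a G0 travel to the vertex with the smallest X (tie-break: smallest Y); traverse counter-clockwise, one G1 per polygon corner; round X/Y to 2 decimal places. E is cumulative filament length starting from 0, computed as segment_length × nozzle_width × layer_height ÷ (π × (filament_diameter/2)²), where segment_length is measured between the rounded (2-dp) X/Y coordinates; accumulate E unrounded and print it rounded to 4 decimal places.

At z = 6.48 mm: the cube (footprint 25.5×23.5) is included at this height. The outline is a single polygon with 4 vertices. Extrusion per mm of travel: 0.8 × 0.24 / (π × 0.875²) = 0.079824. Accumulating E over each segment gives final E = 7.8228.

G0 X0.00 Y0.00 Z6.48
G1 X25.50 Y0.00 E2.0355
G1 X25.50 Y23.50 E3.9114
G1 X0.00 Y23.50 E5.9469
G1 X0.00 Y0.00 E7.8228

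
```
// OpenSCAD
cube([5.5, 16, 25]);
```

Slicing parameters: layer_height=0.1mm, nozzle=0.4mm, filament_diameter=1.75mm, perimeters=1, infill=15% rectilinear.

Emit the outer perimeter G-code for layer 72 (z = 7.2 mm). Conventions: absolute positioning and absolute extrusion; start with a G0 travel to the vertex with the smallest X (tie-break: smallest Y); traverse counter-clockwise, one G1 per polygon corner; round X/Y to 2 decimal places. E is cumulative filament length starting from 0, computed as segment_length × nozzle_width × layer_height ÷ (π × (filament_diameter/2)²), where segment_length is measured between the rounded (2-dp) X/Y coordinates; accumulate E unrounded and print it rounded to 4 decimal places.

G0 X0.00 Y0.00 Z7.20
G1 X5.50 Y0.00 E0.0915
G1 X5.50 Y16.00 E0.3575
G1 X0.00 Y16.00 E0.4490
G1 X0.00 Y0.00 E0.7151

At z = 7.2 mm: the 5.5×16 cube contributes its full rectangle. The outline is a single polygon with 4 vertices. Extrusion per mm of travel: 0.4 × 0.1 / (π × 0.875²) = 0.016630. Accumulating E over each segment gives final E = 0.7151.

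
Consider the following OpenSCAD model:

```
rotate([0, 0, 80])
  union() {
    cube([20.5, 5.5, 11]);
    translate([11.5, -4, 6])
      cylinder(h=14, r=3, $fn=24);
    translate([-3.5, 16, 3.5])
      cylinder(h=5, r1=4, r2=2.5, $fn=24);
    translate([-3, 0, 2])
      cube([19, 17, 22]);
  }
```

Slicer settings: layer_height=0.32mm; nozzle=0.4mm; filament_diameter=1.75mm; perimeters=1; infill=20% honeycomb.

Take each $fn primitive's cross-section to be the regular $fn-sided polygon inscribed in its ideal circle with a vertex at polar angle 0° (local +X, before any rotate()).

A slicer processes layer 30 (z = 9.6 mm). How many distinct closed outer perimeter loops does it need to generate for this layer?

At z = 9.6 mm: the 20.5×5.5 cube contributes its full rectangle; the cylinder at (11.5, -4): section is a regular 24-gon, circumradius r=3; the cone at (-3.5, 16) does not reach this height (z outside [3.5, 8.5]); the 19×17 cube at (-3, 0) contributes its full rectangle; Combining (union): the regions partially overlap (shared area 88.00 mm²), so overlapping operands fuse into one piece — 2 connected regions; (rotated 80° about Z; rotation is an isometry so areas/perimeters/island counts are preserved). The result has 2 disconnected regions.

2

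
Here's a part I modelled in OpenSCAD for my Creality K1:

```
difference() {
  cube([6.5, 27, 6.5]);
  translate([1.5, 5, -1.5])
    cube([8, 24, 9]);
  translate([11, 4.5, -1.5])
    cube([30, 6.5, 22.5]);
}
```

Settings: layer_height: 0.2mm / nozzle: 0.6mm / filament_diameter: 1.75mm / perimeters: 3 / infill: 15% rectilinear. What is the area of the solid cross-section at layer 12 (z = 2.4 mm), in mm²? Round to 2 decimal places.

65.50 mm²

At z = 2.4 mm: the cube (footprint 6.5×27) is included at this height (area 175.50 mm²); the cube at (1.5, 5) (footprint 8×24) is included at this height (area 192.00 mm²); the cube at (11, 4.5) (footprint 30×6.5) is included at this height (area 195.00 mm²); After the difference (first − rest): starting from the 6.5×27 cube (175.50 mm²), the 8×24 cube at (1.5, 5) partially overlaps it — only the 110.00 mm² overlap (of its 192.00 mm²) is removed, clipping the outline; the 30×6.5 cube at (11, 4.5) misses the remaining region (no effect) — area = 65.50 mm². Overall, the cross-section is a single solid region. Net area = 65.50 mm².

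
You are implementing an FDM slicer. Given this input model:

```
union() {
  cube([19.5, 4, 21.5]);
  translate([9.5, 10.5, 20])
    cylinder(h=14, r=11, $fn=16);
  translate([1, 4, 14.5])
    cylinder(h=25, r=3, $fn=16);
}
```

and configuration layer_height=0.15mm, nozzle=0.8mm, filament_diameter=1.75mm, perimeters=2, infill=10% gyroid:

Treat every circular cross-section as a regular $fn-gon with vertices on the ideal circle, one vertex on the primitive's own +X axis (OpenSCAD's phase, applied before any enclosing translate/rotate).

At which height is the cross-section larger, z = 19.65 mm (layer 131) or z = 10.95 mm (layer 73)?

Layer 131 (z = 19.65): the cube is present — its section is the full 19.5×4 rectangle (area 78.00 mm²); the cylinder at (9.5, 10.5) is not intersected at this z (z outside [20, 34]); the cylinder at (1, 4): section is a regular 16-gon, circumradius r=3 (area = (16/2)·3.000²·sin(360°/16) = 27.55 mm²); Taking the union: the regions partially overlap — summed areas 105.55 mm² minus the doubly-counted overlap 9.79 mm² gives 95.76 mm² — area = 95.76 mm². So its area = 95.76 mm². Layer 73 (z = 10.95): the cube is present — its section is the full 19.5×4 rectangle (area 78.00 mm²); the cylinder at (9.5, 10.5) is absent (z outside [20, 34]); the cylinder at (1, 4) does not reach this height (z outside [14.5, 39.5]); Taking the union: only the 19.5×4 cube is present, so the union is just that shape — area = 78.00 mm². So its area = 78.00 mm². Layer 131 is larger (95.76 vs 78.00 mm²).

layer 131 (z = 19.65 mm)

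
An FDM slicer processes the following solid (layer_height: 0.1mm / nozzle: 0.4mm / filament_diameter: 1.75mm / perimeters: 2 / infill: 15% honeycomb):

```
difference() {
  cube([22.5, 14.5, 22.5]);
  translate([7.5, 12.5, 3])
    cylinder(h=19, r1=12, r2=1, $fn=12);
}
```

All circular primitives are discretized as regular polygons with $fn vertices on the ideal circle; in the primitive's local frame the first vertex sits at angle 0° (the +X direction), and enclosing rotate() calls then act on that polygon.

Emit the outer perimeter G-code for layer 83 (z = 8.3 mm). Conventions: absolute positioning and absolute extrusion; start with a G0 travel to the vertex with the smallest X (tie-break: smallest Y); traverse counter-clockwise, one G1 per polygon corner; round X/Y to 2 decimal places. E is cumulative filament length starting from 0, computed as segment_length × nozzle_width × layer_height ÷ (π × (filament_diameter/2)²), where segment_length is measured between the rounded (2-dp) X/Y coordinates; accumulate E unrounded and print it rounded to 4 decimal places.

At z = 8.3 mm: the 22.5×14.5 cube contributes its full rectangle; the cone at (7.5, 12.5): at t=0.279 of its height the radius interpolates to r₁+(r₂−r₁)t = 8.932, giving a regular 12-gon of that circumradius; Subtracting the remaining from the first: starting from the 22.5×14.5 cube, the cone at (7.5, 12.5) partially overlaps it — only the 148.24 mm² overlap (of its 239.32 mm²) is removed, clipping the outline — 1 connected region. The outline is a single polygon with 10 vertices. Extrusion per mm of travel: 0.4 × 0.1 / (π × 0.875²) = 0.016630. Accumulating E over each segment gives final E = 1.2680.

G0 X0.00 Y0.00 Z8.30
G1 X22.50 Y0.00 E0.3742
G1 X22.50 Y14.50 E0.6153
G1 X15.90 Y14.50 E0.7251
G1 X16.43 Y12.50 E0.7595
G1 X15.23 Y8.03 E0.8364
G1 X11.97 Y4.77 E0.9131
G1 X7.50 Y3.57 E0.9901
G1 X3.03 Y4.77 E1.0671
G1 X0.00 Y7.80 E1.1383
G1 X0.00 Y0.00 E1.2680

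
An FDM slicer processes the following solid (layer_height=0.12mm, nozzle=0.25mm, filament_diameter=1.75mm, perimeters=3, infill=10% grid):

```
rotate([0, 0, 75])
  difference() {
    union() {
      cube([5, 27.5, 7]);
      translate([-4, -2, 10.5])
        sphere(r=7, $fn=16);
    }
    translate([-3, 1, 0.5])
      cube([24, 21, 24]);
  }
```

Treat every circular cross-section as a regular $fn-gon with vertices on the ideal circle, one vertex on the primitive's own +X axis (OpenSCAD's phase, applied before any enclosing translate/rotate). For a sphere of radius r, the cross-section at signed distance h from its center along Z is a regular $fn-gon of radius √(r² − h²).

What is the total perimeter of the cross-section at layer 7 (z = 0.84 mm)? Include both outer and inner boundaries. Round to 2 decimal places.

At z = 0.84 mm: the 5×27.5 cube contributes its full rectangle (perimeter 65.00 mm); the sphere at (-4, -2) is not intersected at this z (|z−center|=9.660 > r=7); Taking the union: only the 5×27.5 cube is present, so the union is just that shape — boundary = 65.00 mm; the 24×21 cube at (-3, 1) contributes its full rectangle (perimeter 90.00 mm); After the difference (first − rest): starting from the result so far, the 24×21 cube at (-3, 1) partially overlaps it — only the 105.00 mm² overlap (of its 504.00 mm²) is removed, clipping the outline — boundary = 33.00 mm; (whole slice rotated 75° about Z — lengths, areas and connectivity unchanged). Overall, the cross-section has 2 separate islands. Total boundary length (outer) = 33.00 mm.

33.00 mm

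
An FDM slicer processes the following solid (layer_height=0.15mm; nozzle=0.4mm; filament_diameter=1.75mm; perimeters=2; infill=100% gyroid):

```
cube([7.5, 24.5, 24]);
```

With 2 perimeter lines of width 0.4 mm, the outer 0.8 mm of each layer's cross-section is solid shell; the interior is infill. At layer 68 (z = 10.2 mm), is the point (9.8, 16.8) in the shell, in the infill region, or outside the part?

At z = 10.2 mm: the 7.5×24.5 cube contributes its full rectangle. Overall, the cross-section is a single solid region. The nearest boundary edge runs (7.50, 0.00)→(7.50, 24.50); distance from the point to it = 2.30 mm. The point is not inside any of the regions above, so it lies outside the cross-section (2.30 mm from the nearest boundary).

outside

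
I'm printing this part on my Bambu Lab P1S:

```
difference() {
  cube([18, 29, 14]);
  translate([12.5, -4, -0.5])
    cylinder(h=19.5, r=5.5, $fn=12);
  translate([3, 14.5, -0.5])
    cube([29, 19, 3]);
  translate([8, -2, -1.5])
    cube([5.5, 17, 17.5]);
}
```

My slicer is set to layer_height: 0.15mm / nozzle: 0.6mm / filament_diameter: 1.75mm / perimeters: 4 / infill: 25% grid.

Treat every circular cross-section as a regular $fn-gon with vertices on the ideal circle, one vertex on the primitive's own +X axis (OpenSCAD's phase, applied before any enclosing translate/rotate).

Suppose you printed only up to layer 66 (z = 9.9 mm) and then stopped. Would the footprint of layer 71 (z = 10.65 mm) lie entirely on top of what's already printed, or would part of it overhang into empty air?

entirely on top

Compare the two slices. At z = 9.9: the cube is present — its section is the full 18×29 rectangle (area 522.00 mm²); the r=5.5 cylinder at (12.5, -4) contributes a regular 12-gon of circumradius 5.5 (area = (12/2)·5.500²·sin(360°/12) = 90.75 mm²); the cube at (3, 14.5) is absent (z outside [-0.5, 2.5]); the 5.5×17 cube at (8, -2) contributes its full rectangle (area 93.50 mm²); After the difference (first − rest): starting from the 18×29 cube (522.00 mm²), the r=5.5 cylinder at (12.5, -4) partially overlaps it — only the 6.81 mm² overlap (of its 90.75 mm²) is removed, clipping the outline; the 5.5×17 cube at (8, -2) partially overlaps it — only the 77.73 mm² overlap (of its 93.50 mm²) is removed, clipping the outline — area = 437.46 mm². At z = 10.65: the cube is present — its section is the full 18×29 rectangle (area 522.00 mm²); the r=5.5 cylinder at (12.5, -4) gives a regular 12-gon of circumradius 5.5 (constant along its height) (area = (12/2)·5.500²·sin(360°/12) = 90.75 mm²); the cube at (3, 14.5) is absent (z outside [-0.5, 2.5]); the cube at (8, -2) is present — its section is the full 5.5×17 rectangle (area 93.50 mm²); Taking the first minus the rest: starting from the 18×29 cube (522.00 mm²), the r=5.5 cylinder at (12.5, -4) partially overlaps it — only the 6.81 mm² overlap (of its 90.75 mm²) is removed, clipping the outline; the 5.5×17 cube at (8, -2) partially overlaps it — only the 77.73 mm² overlap (of its 93.50 mm²) is removed, clipping the outline — area = 437.46 mm². Checking containment: the cross-section at z = 10.65 is a subset of the cross-section at z = 9.9.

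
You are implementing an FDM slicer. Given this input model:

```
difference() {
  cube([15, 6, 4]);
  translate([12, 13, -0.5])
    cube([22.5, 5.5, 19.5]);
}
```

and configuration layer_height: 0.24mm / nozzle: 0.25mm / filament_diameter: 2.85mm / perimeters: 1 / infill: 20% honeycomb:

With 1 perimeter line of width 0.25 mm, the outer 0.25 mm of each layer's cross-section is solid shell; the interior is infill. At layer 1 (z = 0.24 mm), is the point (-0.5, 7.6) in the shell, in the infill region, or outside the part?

outside

At z = 0.24 mm: the cube (footprint 15×6) is included at this height; the cube at (12, 13) (footprint 22.5×5.5) is included at this height; After the difference (first − rest): starting from the 15×6 cube, the 22.5×5.5 cube at (12, 13) misses the remaining region (no effect) — 1 connected region. Overall, the cross-section is a single solid region. The nearest boundary edge runs (0.00, 6.00)→(15.00, 6.00); distance from the point to it = 1.68 mm. The point is not inside any of the regions above, so it lies outside the cross-section (1.68 mm from the nearest boundary).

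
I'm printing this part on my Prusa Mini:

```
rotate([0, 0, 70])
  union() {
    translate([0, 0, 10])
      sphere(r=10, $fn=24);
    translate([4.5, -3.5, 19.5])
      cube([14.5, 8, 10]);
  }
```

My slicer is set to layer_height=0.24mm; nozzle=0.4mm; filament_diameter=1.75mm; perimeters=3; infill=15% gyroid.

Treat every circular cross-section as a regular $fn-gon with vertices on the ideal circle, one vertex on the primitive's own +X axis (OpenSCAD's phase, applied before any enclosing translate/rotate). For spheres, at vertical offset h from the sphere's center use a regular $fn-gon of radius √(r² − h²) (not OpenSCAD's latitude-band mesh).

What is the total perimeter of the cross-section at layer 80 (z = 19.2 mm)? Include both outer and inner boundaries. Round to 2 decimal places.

24.55 mm

At z = 19.2 mm: the r=10 sphere slices to a regular 24-gon of circumradius 3.919 (√(r²−h²) with h=9.2 from center) (perimeter = 2·24·3.919·sin(180°/24) = 24.55 mm); the cube at (4.5, -3.5) is absent (z outside [19.5, 29.5]); Merging all regions: only the r=10 sphere is present, so the union is just that shape — boundary = 24.55 mm; (whole slice rotated 70° about Z — lengths, areas and connectivity unchanged). Overall, the cross-section is a single solid region. Total boundary length (outer) = 24.55 mm.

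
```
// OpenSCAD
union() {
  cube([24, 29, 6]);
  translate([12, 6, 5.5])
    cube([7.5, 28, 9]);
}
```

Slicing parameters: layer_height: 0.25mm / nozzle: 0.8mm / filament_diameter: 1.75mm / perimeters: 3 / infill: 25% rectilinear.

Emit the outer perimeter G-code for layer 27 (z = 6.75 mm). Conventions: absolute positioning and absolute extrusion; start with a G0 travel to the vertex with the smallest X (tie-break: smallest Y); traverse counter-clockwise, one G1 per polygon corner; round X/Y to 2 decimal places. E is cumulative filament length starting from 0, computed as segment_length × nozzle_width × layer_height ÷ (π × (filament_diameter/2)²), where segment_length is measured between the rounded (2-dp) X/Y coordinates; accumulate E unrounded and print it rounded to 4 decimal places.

At z = 6.75 mm: the cube is not intersected at this z (z outside [0, 6]); the cube at (12, 6) (footprint 7.5×28) is included at this height; Combining (union): only the 7.5×28 cube at (12, 6) is present, so the union is just that shape — 1 connected region. The outline is a single polygon with 4 vertices. Extrusion per mm of travel: 0.8 × 0.25 / (π × 0.875²) = 0.083150. Accumulating E over each segment gives final E = 5.9037.

G0 X12.00 Y6.00 Z6.75
G1 X19.50 Y6.00 E0.6236
G1 X19.50 Y34.00 E2.9518
G1 X12.00 Y34.00 E3.5755
G1 X12.00 Y6.00 E5.9037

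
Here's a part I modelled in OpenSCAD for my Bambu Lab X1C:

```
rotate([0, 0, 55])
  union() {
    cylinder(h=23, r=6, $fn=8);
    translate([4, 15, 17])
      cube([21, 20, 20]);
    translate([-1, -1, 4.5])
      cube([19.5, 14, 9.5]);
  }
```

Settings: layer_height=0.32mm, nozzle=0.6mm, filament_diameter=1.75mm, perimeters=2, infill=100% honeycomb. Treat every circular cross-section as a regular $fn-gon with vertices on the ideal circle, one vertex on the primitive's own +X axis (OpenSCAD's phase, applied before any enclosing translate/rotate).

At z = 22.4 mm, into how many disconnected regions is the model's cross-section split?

2

At z = 22.4 mm: the r=6 cylinder contributes a regular 8-gon of circumradius 6; the cube at (4, 15) (footprint 21×20) is included at this height; the cube at (-1, -1) does not reach this height (z outside [4.5, 14]); Combining (union): the 2 present regions are separate (no shared area or edge), so areas and boundary lengths simply add and each stays a separate island — 2 connected regions; (rotated 55° about Z; rotation is an isometry so areas/perimeters/island counts are preserved). The result has 2 disconnected regions.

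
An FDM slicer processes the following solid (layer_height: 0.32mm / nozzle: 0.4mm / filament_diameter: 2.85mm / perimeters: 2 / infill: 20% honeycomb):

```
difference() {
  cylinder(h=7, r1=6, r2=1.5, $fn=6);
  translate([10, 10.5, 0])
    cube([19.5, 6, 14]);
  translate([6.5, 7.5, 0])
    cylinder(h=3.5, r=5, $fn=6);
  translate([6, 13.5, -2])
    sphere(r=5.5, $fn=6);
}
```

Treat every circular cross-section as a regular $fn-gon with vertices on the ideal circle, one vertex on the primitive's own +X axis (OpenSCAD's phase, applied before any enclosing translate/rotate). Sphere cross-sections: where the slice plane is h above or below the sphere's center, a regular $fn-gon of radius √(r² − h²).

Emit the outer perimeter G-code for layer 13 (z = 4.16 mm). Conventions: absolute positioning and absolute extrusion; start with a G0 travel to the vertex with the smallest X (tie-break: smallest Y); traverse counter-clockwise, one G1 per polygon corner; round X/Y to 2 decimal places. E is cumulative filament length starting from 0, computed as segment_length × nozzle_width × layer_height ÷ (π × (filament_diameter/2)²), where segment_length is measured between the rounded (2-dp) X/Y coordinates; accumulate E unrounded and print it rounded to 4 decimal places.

G0 X-3.33 Y0.00 Z4.16
G1 X-1.66 Y-2.88 E0.0668
G1 X1.66 Y-2.88 E0.1334
G1 X3.33 Y0.00 E0.2002
G1 X1.66 Y2.88 E0.2670
G1 X-1.66 Y2.88 E0.3336
G1 X-3.33 Y0.00 E0.4004

At z = 4.16 mm: the cone contributes a regular 6-gon of circumradius 3.326 (interpolated between r1=6 and r2=1.5 at t=0.594); the cube at (10, 10.5) (footprint 19.5×6) is included at this height; the cylinder at (6.5, 7.5) is absent (z outside [0, 3.5]); the sphere at (6, 13.5) is not intersected at this z (|z−center|=6.160 > r=5.5); Taking the first minus the rest: starting from the cone, the 19.5×6 cube at (10, 10.5) misses the remaining region (no effect) — 1 connected region. The outline is a single polygon with 6 vertices. Extrusion per mm of travel: 0.4 × 0.32 / (π × 1.425²) = 0.020065. Accumulating E over each segment gives final E = 0.4004.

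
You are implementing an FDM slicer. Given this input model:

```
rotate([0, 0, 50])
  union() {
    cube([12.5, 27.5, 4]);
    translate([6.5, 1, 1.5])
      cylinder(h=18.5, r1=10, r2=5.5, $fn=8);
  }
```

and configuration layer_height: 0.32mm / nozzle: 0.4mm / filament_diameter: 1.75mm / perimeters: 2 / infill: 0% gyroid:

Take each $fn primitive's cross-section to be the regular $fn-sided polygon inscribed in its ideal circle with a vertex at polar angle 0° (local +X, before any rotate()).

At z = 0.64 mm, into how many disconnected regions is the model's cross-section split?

1

At z = 0.64 mm: the cube (footprint 12.5×27.5) is included at this height; the cone at (6.5, 1) is absent (z outside [1.5, 20]); Combining (union): only the 12.5×27.5 cube is present, so the union is just that shape — 1 connected region; (rotated 50° about Z; rotation is an isometry so areas/perimeters/island counts are preserved). The result has 1 disconnected region.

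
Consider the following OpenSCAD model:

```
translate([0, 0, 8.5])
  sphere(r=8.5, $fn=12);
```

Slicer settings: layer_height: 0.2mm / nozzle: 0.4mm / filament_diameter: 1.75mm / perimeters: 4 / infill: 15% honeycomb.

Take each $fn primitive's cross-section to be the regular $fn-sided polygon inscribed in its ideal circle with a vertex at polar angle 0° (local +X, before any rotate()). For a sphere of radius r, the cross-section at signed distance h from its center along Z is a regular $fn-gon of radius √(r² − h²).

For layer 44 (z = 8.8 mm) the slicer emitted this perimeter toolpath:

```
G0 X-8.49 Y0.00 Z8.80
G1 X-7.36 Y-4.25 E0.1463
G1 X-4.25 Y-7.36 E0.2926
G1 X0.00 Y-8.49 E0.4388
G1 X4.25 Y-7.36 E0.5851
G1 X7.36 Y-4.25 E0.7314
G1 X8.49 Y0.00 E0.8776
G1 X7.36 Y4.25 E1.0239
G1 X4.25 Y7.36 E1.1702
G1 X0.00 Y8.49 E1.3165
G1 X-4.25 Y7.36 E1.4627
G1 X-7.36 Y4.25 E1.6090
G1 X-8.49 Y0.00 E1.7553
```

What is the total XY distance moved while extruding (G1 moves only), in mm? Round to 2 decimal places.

Sum the Euclidean lengths of each G1 segment: total = 52.77 mm.

52.77 mm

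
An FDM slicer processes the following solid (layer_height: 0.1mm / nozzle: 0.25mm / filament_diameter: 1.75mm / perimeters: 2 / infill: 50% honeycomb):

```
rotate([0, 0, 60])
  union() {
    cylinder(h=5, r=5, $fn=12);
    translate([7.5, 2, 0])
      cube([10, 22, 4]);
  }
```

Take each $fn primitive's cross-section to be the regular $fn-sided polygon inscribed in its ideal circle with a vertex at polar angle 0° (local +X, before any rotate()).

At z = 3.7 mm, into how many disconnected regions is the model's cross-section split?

2

At z = 3.7 mm: the r=5 cylinder gives a regular 12-gon of circumradius 5 (constant along its height); the cube at (7.5, 2) is present — its section is the full 10×22 rectangle; Combining (union): the 2 present regions are separate (no shared area or edge), so areas and boundary lengths simply add and each stays a separate island — 2 connected regions; (rotated 60° about Z; rotation is an isometry so areas/perimeters/island counts are preserved). The result has 2 disconnected regions.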